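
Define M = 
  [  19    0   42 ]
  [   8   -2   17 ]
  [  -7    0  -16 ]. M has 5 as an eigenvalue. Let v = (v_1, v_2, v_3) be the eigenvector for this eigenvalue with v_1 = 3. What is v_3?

M − 5I = [[14, 0, 42], [8, -7, 17], [-7, 0, -21]].
Solving (M − 5I)v = 0 gives the eigenspace spanned by (3, 1, -1).
With v_1 = 3, v = (3, 1, -1), so v_3 = -1.

-1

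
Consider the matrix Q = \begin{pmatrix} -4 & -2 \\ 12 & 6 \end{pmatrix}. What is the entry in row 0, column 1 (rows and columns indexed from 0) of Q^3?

-8

Characteristic polynomial: t^2 - 2t = t(t - 2), so the eigenvalues are 0, 2.
t=2: eigenvector (1, -3).
t=0: eigenvector (1, -2).
P = [[1, 1], [-3, -2]], D = diag(2, 0), P⁻¹ = [[-2, -1], [3, 1]].
Q³ = P·diag(8, 0)·P⁻¹ = [[-16, -8], [48, 24]].
The requested entry is -8.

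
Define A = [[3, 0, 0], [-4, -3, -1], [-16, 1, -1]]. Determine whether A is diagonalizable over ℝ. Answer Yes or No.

No

Characteristic polynomial: p(r) = r^3 + r^2 - 8r - 12 = (r - 3)(r + 2)^2.
r = -2 has algebraic multiplicity 2; rank(A + 2I) = 2, so geometric multiplicity = 1.
Geometric multiplicity < algebraic multiplicity, so A is not diagonalizable.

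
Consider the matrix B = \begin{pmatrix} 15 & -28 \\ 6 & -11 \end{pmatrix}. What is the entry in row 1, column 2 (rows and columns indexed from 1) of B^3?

Characteristic polynomial: t^2 - 4t + 3 = (t - 3)(t - 1), so the eigenvalues are 1, 3.
t=1: eigenvector (2, 1).
t=3: eigenvector (7, 3).
P = [[2, 7], [1, 3]], D = diag(1, 3), P⁻¹ = [[-3, 7], [1, -2]].
B³ = P·diag(1, 27)·P⁻¹ = [[183, -364], [78, -155]].
The requested entry is -364.

-364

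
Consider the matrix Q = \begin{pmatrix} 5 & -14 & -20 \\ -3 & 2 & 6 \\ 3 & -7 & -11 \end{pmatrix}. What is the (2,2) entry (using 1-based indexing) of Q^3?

Characteristic polynomial: t^3 + 4t^2 - 7t - 10 = (t - 2)(t + 1)(t + 5), so the eigenvalues are -5, -1, 2.
t=-1: eigenvector (-1, 1, -1).
t=2: eigenvector (-2, 1, -1).
t=-5: eigenvector (2, 0, 1).
P = [[-1, -2, 2], [1, 1, 0], [-1, -1, 1]], D = diag(-1, 2, -5), P⁻¹ = [[1, 0, -2], [-1, 1, 2], [0, 1, 1]].
Q³ = P·diag(-1, 8, -125)·P⁻¹ = [[17, -266, -284], [-9, 8, 18], [9, -133, -143]].
The requested entry is 8.

8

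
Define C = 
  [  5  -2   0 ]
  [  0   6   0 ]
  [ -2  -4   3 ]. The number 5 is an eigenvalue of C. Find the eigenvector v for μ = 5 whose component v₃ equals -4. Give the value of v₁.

4

C − 5I = [[0, -2, 0], [0, 1, 0], [-2, -4, -2]].
Solving (C − 5I)v = 0 gives the eigenspace spanned by (4, 0, -4).
With v₃ = -4, v = (4, 0, -4), so v₁ = 4.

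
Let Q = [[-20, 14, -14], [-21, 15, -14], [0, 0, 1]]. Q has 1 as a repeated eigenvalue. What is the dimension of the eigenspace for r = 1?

Q − 1I = [[-21, 14, -14], [-21, 14, -14], [0, 0, 0]].
This matrix has rank 1, so its null space has dimension 3 − 1 = 2.

2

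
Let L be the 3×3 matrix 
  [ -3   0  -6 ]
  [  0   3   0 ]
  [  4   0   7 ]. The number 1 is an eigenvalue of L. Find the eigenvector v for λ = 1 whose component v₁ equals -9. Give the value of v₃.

L − 1I = [[-4, 0, -6], [0, 2, 0], [4, 0, 6]].
Solving (L − 1I)v = 0 gives the eigenspace spanned by (-9, 0, 6).
With v₁ = -9, v = (-9, 0, 6), so v₃ = 6.

6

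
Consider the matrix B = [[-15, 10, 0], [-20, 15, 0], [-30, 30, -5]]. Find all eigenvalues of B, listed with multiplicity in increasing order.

-5, -5, 5

Characteristic polynomial: p(μ) = μ^3 + 5μ^2 - 25μ - 125 = (μ - 5)(μ + 5)^2.
Roots (with multiplicity): -5, -5, 5.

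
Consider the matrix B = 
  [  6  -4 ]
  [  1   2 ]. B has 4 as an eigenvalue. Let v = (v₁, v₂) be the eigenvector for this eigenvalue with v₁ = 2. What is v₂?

1

B − 4I = [[2, -4], [1, -2]].
Solving (B − 4I)v = 0 gives the eigenspace spanned by (2, 1).
With v₁ = 2, v = (2, 1), so v₂ = 1.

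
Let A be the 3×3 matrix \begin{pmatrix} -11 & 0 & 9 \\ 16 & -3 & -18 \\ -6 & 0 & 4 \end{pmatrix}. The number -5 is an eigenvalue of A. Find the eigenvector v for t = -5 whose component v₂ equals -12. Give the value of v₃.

A + 5I = [[-6, 0, 9], [16, 2, -18], [-6, 0, 9]].
Solving (A + 5I)v = 0 gives the eigenspace spanned by (6, -12, 4).
With v₂ = -12, v = (6, -12, 4), so v₃ = 4.

4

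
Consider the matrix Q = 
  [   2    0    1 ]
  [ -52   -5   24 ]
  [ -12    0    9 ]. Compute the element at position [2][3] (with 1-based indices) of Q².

44

Characteristic polynomial: λ^3 - 6λ^2 - 25λ + 150 = (λ - 6)(λ - 5)(λ + 5), so the eigenvalues are -5, 5, 6.
λ=6: eigenvector (-1, -4, -4).
λ=-5: eigenvector (0, 1, 0).
λ=5: eigenvector (1, 2, 3).
P = [[-1, 0, 1], [-4, 1, 2], [-4, 0, 3]], D = diag(6, -5, 5), P⁻¹ = [[3, 0, -1], [4, 1, -2], [4, 0, -1]].
Q² = P·diag(36, 25, 25)·P⁻¹ = [[-8, 0, 11], [-132, 25, 44], [-132, 0, 69]].
The requested entry is 44.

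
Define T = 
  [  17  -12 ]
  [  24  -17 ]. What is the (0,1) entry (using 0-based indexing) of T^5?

-12

Characteristic polynomial: λ^2 - 1 = (λ - 1)(λ + 1), so the eigenvalues are -1, 1.
λ=-1: eigenvector (-2, -3).
λ=1: eigenvector (3, 4).
P = [[-2, 3], [-3, 4]], D = diag(-1, 1), P⁻¹ = [[4, -3], [3, -2]].
T⁵ = P·diag(-1, 1)·P⁻¹ = [[17, -12], [24, -17]].
The requested entry is -12.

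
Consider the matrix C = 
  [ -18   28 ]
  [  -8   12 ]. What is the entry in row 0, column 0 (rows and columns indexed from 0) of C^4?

1936

Characteristic polynomial: t^2 + 6t + 8 = (t + 2)(t + 4), so the eigenvalues are -4, -2.
t=-4: eigenvector (2, 1).
t=-2: eigenvector (7, 4).
P = [[2, 7], [1, 4]], D = diag(-4, -2), P⁻¹ = [[4, -7], [-1, 2]].
C⁴ = P·diag(256, 16)·P⁻¹ = [[1936, -3360], [960, -1664]].
The requested entry is 1936.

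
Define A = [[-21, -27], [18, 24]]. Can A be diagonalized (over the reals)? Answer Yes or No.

Characteristic polynomial: p(μ) = μ^2 - 3μ - 18 = (μ - 6)(μ + 3).
All 2 eigenvalues are distinct, so A is diagonalizable.

Yes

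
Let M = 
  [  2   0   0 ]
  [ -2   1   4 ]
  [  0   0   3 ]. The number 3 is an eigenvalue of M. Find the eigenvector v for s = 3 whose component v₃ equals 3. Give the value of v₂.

6

M − 3I = [[-1, 0, 0], [-2, -2, 4], [0, 0, 0]].
Solving (M − 3I)v = 0 gives the eigenspace spanned by (0, 6, 3).
With v₃ = 3, v = (0, 6, 3), so v₂ = 6.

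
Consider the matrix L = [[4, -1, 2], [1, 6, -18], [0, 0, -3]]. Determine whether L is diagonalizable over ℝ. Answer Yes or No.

No

Characteristic polynomial: p(s) = s^3 - 7s^2 - 5s + 75 = (s - 5)^2(s + 3).
s = 5 has algebraic multiplicity 2; rank(L − 5I) = 2, so geometric multiplicity = 1.
Geometric multiplicity < algebraic multiplicity, so L is not diagonalizable.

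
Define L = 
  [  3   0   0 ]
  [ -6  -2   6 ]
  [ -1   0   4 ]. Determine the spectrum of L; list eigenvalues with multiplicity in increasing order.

Characteristic polynomial: p(r) = r^3 - 5r^2 - 2r + 24 = (r - 4)(r - 3)(r + 2).
Roots (with multiplicity): -2, 3, 4.

-2, 3, 4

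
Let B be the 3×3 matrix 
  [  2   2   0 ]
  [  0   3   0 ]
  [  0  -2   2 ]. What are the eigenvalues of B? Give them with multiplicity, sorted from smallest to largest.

Characteristic polynomial: p(s) = s^3 - 7s^2 + 16s - 12 = (s - 3)(s - 2)^2.
Roots (with multiplicity): 2, 2, 3.

2, 2, 3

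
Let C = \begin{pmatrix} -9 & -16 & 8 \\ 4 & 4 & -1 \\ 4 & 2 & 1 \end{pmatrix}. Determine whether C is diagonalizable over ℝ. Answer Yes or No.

Yes

Characteristic polynomial: p(s) = s^3 + 4s^2 - 7s - 10 = (s - 2)(s + 1)(s + 5).
All 3 eigenvalues are distinct, so C is diagonalizable.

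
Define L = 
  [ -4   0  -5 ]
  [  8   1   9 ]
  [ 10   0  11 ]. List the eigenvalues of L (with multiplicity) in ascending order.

1, 1, 6

Characteristic polynomial: p(t) = t^3 - 8t^2 + 13t - 6 = (t - 6)(t - 1)^2.
Roots (with multiplicity): 1, 1, 6.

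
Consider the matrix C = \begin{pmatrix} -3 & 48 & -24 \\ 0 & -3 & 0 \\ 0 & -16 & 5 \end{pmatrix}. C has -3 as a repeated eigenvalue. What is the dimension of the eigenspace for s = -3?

C + 3I = [[0, 48, -24], [0, 0, 0], [0, -16, 8]].
This matrix has rank 1, so its null space has dimension 3 − 1 = 2.

2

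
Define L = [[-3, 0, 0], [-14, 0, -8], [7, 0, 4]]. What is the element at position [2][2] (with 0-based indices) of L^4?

Characteristic polynomial: t^3 - t^2 - 12t = t(t - 4)(t + 3), so the eigenvalues are -3, 0, 4.
t=-3: eigenvector (1, 2, -1).
t=0: eigenvector (0, 1, 0).
t=4: eigenvector (0, -2, 1).
P = [[1, 0, 0], [2, 1, -2], [-1, 0, 1]], D = diag(-3, 0, 4), P⁻¹ = [[1, 0, 0], [0, 1, 2], [1, 0, 1]].
L⁴ = P·diag(81, 0, 256)·P⁻¹ = [[81, 0, 0], [-350, 0, -512], [175, 0, 256]].
The requested entry is 256.

256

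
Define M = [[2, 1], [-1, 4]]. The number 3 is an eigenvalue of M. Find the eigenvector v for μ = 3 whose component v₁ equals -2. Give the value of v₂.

-2

M − 3I = [[-1, 1], [-1, 1]].
Solving (M − 3I)v = 0 gives the eigenspace spanned by (-2, -2).
With v₁ = -2, v = (-2, -2), so v₂ = -2.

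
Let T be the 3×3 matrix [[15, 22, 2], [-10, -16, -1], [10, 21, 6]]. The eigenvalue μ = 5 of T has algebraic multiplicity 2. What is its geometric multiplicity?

T − 5I = [[10, 22, 2], [-10, -21, -1], [10, 21, 1]].
This matrix has rank 2, so its null space has dimension 3 − 2 = 1.

1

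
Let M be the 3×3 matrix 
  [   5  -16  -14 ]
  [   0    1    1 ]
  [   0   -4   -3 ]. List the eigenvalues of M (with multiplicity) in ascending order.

-1, -1, 5

Characteristic polynomial: p(λ) = λ^3 - 3λ^2 - 9λ - 5 = (λ - 5)(λ + 1)^2.
Roots (with multiplicity): -1, -1, 5.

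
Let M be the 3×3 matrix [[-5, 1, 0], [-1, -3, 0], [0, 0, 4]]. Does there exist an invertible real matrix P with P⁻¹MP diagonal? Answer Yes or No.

No

Characteristic polynomial: p(λ) = λ^3 + 4λ^2 - 16λ - 64 = (λ - 4)(λ + 4)^2.
λ = -4 has algebraic multiplicity 2; rank(M + 4I) = 2, so geometric multiplicity = 1.
Geometric multiplicity < algebraic multiplicity, so M is not diagonalizable.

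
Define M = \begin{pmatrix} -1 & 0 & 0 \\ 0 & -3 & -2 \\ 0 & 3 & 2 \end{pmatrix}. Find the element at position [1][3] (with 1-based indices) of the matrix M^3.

Characteristic polynomial: t^3 + 2t^2 + t = t(t + 1)^2, so the eigenvalues are -1, -1, 0.
t=-1: eigenvector (1, 1, -1).
t=-1: eigenvector (0, 1, -1).
t=0: eigenvector (0, -2, 3).
P = [[1, 0, 0], [1, 1, -2], [-1, -1, 3]], D = diag(-1, -1, 0), P⁻¹ = [[1, 0, 0], [-1, 3, 2], [0, 1, 1]].
M³ = P·diag(-1, -1, 0)·P⁻¹ = [[-1, 0, 0], [0, -3, -2], [0, 3, 2]].
The requested entry is 0.

0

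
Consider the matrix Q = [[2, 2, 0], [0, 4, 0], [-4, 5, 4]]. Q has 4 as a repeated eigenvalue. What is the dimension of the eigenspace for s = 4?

1

Q − 4I = [[-2, 2, 0], [0, 0, 0], [-4, 5, 0]].
This matrix has rank 2, so its null space has dimension 3 − 2 = 1.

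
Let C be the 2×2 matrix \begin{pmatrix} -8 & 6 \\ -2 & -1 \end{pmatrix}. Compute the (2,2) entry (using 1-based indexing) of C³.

Characteristic polynomial: t^2 + 9t + 20 = (t + 4)(t + 5), so the eigenvalues are -5, -4.
t=-5: eigenvector (-2, -1).
t=-4: eigenvector (-3, -2).
P = [[-2, -3], [-1, -2]], D = diag(-5, -4), P⁻¹ = [[-2, 3], [1, -2]].
C³ = P·diag(-125, -64)·P⁻¹ = [[-308, 366], [-122, 119]].
The requested entry is 119.

119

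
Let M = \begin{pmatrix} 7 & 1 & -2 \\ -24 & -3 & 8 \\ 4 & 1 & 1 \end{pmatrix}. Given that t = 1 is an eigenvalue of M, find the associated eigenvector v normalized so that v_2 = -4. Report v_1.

1

M − 1I = [[6, 1, -2], [-24, -4, 8], [4, 1, 0]].
Solving (M − 1I)v = 0 gives the eigenspace spanned by (1, -4, 1).
With v_2 = -4, v = (1, -4, 1), so v_1 = 1.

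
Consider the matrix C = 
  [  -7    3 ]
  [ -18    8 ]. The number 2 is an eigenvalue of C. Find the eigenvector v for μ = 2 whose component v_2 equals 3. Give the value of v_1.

1

C − 2I = [[-9, 3], [-18, 6]].
Solving (C − 2I)v = 0 gives the eigenspace spanned by (1, 3).
With v_2 = 3, v = (1, 3), so v_1 = 1.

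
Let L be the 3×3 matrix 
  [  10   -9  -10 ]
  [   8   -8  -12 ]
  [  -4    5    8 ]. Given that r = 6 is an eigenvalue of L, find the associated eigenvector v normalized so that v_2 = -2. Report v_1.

-2

L − 6I = [[4, -9, -10], [8, -14, -12], [-4, 5, 2]].
Solving (L − 6I)v = 0 gives the eigenspace spanned by (-2, -2, 1).
With v_2 = -2, v = (-2, -2, 1), so v_1 = -2.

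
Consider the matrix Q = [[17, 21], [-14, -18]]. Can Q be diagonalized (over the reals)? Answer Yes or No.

Yes

Characteristic polynomial: p(t) = t^2 + t - 12 = (t - 3)(t + 4).
All 2 eigenvalues are distinct, so Q is diagonalizable.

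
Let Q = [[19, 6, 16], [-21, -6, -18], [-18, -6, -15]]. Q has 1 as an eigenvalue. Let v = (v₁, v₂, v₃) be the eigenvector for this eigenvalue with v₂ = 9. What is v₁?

-3

Q − 1I = [[18, 6, 16], [-21, -7, -18], [-18, -6, -16]].
Solving (Q − 1I)v = 0 gives the eigenspace spanned by (-3, 9, 0).
With v₂ = 9, v = (-3, 9, 0), so v₁ = -3.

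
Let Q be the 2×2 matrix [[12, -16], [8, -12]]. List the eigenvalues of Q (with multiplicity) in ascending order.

Characteristic polynomial: p(λ) = λ^2 - 16 = (λ - 4)(λ + 4).
Roots (with multiplicity): -4, 4.

-4, 4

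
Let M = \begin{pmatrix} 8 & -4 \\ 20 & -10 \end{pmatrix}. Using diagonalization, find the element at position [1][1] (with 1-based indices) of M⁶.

Characteristic polynomial: μ^2 + 2μ = μ(μ + 2), so the eigenvalues are -2, 0.
μ=0: eigenvector (1, 2).
μ=-2: eigenvector (2, 5).
P = [[1, 2], [2, 5]], D = diag(0, -2), P⁻¹ = [[5, -2], [-2, 1]].
M⁶ = P·diag(0, 64)·P⁻¹ = [[-256, 128], [-640, 320]].
The requested entry is -256.

-256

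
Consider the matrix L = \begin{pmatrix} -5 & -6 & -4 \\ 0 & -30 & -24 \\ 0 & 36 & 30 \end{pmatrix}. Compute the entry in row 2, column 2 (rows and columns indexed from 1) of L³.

Characteristic polynomial: t^3 + 5t^2 - 36t - 180 = (t - 6)(t + 5)(t + 6), so the eigenvalues are -6, -5, 6.
t=-5: eigenvector (1, 0, 0).
t=-6: eigenvector (2, 1, -1).
t=6: eigenvector (0, -2, 3).
P = [[1, 2, 0], [0, 1, -2], [0, -1, 3]], D = diag(-5, -6, 6), P⁻¹ = [[1, -6, -4], [0, 3, 2], [0, 1, 1]].
L³ = P·diag(-125, -216, 216)·P⁻¹ = [[-125, -546, -364], [0, -1080, -864], [0, 1296, 1080]].
The requested entry is -1080.

-1080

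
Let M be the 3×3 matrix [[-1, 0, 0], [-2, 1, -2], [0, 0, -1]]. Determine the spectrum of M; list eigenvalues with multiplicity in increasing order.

-1, -1, 1

Characteristic polynomial: p(r) = r^3 + r^2 - r - 1 = (r - 1)(r + 1)^2.
Roots (with multiplicity): -1, -1, 1.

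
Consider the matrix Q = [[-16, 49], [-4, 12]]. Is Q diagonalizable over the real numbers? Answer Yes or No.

No

Characteristic polynomial: p(t) = t^2 + 4t + 4 = (t + 2)^2.
t = -2 has algebraic multiplicity 2; rank(Q + 2I) = 1, so geometric multiplicity = 1.
Geometric multiplicity < algebraic multiplicity, so Q is not diagonalizable.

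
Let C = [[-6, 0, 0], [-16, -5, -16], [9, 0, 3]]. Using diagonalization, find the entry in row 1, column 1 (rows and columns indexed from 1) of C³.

-216

Characteristic polynomial: s^3 + 8s^2 - 3s - 90 = (s - 3)(s + 5)(s + 6), so the eigenvalues are -6, -5, 3.
s=-6: eigenvector (1, 0, -1).
s=-5: eigenvector (0, 1, 0).
s=3: eigenvector (0, -2, 1).
P = [[1, 0, 0], [0, 1, -2], [-1, 0, 1]], D = diag(-6, -5, 3), P⁻¹ = [[1, 0, 0], [2, 1, 2], [1, 0, 1]].
C³ = P·diag(-216, -125, 27)·P⁻¹ = [[-216, 0, 0], [-304, -125, -304], [243, 0, 27]].
The requested entry is -216.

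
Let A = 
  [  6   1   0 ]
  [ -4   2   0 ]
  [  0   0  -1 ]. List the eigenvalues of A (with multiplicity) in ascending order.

-1, 4, 4

Characteristic polynomial: p(μ) = μ^3 - 7μ^2 + 8μ + 16 = (μ - 4)^2(μ + 1).
Roots (with multiplicity): -1, 4, 4.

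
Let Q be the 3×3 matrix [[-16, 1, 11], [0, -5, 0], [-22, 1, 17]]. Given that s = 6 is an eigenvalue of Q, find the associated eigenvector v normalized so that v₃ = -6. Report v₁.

Q − 6I = [[-22, 1, 11], [0, -11, 0], [-22, 1, 11]].
Solving (Q − 6I)v = 0 gives the eigenspace spanned by (-3, 0, -6).
With v₃ = -6, v = (-3, 0, -6), so v₁ = -3.

-3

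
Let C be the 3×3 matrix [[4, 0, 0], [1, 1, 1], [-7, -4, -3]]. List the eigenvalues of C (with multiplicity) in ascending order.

-1, -1, 4

Characteristic polynomial: p(t) = t^3 - 2t^2 - 7t - 4 = (t - 4)(t + 1)^2.
Roots (with multiplicity): -1, -1, 4.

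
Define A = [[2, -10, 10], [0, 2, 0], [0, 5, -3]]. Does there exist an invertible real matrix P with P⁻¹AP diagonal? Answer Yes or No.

Yes

Characteristic polynomial: p(μ) = μ^3 - μ^2 - 8μ + 12 = (μ - 2)^2(μ + 3).
μ = 2 has algebraic multiplicity 2; rank(A − 2I) = 1, so geometric multiplicity = 2.
Every eigenvalue has geometric = algebraic multiplicity, so A is diagonalizable.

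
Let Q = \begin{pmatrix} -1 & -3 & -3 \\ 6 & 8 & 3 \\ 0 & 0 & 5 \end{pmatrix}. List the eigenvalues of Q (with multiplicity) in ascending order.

Characteristic polynomial: p(t) = t^3 - 12t^2 + 45t - 50 = (t - 5)^2(t - 2).
Roots (with multiplicity): 2, 5, 5.

2, 5, 5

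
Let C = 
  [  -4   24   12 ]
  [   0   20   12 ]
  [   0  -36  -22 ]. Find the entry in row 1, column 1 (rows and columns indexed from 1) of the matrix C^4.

256

Characteristic polynomial: r^3 + 6r^2 - 32 = (r - 2)(r + 4)^2, so the eigenvalues are -4, -4, 2.
r=-4: eigenvector (1, 1, -2).
r=-4: eigenvector (1, 0, 0).
r=2: eigenvector (2, 2, -3).
P = [[1, 1, 2], [1, 0, 2], [-2, 0, -3]], D = diag(-4, -4, 2), P⁻¹ = [[0, -3, -2], [1, -1, 0], [0, 2, 1]].
C⁴ = P·diag(256, 256, 16)·P⁻¹ = [[256, -960, -480], [0, -704, -480], [0, 1440, 976]].
The requested entry is 256.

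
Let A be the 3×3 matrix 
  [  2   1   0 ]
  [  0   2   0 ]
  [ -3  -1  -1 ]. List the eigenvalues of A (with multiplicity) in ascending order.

Characteristic polynomial: p(s) = s^3 - 3s^2 + 4 = (s - 2)^2(s + 1).
Roots (with multiplicity): -1, 2, 2.

-1, 2, 2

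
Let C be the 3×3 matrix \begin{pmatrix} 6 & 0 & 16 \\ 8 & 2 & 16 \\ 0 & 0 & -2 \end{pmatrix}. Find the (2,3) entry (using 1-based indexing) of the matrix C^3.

Characteristic polynomial: μ^3 - 6μ^2 - 4μ + 24 = (μ - 6)(μ - 2)(μ + 2), so the eigenvalues are -2, 2, 6.
μ=6: eigenvector (1, 2, 0).
μ=2: eigenvector (0, 1, 0).
μ=-2: eigenvector (-2, 0, 1).
P = [[1, 0, -2], [2, 1, 0], [0, 0, 1]], D = diag(6, 2, -2), P⁻¹ = [[1, 0, 2], [-2, 1, -4], [0, 0, 1]].
C³ = P·diag(216, 8, -8)·P⁻¹ = [[216, 0, 448], [416, 8, 832], [0, 0, -8]].
The requested entry is 832.

832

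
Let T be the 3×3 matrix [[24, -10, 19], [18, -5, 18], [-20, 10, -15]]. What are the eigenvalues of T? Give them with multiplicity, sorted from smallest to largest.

Characteristic polynomial: p(λ) = λ^3 - 4λ^2 - 25λ + 100 = (λ - 5)(λ - 4)(λ + 5).
Roots (with multiplicity): -5, 4, 5.

-5, 4, 5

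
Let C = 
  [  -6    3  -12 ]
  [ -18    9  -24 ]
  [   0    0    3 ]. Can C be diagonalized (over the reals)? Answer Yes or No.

Yes

Characteristic polynomial: p(λ) = λ^3 - 6λ^2 + 9λ = λ(λ - 3)^2.
λ = 3 has algebraic multiplicity 2; rank(C − 3I) = 1, so geometric multiplicity = 2.
Every eigenvalue has geometric = algebraic multiplicity, so C is diagonalizable.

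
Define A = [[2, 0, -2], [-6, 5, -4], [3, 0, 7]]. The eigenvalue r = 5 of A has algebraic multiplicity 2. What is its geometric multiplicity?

2

A − 5I = [[-3, 0, -2], [-6, 0, -4], [3, 0, 2]].
This matrix has rank 1, so its null space has dimension 3 − 1 = 2.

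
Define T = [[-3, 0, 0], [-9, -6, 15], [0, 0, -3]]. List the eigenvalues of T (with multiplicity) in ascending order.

-6, -3, -3

Characteristic polynomial: p(r) = r^3 + 12r^2 + 45r + 54 = (r + 3)^2(r + 6).
Roots (with multiplicity): -6, -3, -3.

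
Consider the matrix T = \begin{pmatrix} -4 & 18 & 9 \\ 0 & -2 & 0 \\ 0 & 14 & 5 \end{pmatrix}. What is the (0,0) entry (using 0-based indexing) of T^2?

16

Characteristic polynomial: r^3 + r^2 - 22r - 40 = (r - 5)(r + 2)(r + 4), so the eigenvalues are -4, -2, 5.
r=-4: eigenvector (1, 0, 0).
r=-2: eigenvector (0, 1, -2).
r=5: eigenvector (1, 0, 1).
P = [[1, 0, 1], [0, 1, 0], [0, -2, 1]], D = diag(-4, -2, 5), P⁻¹ = [[1, -2, -1], [0, 1, 0], [0, 2, 1]].
T² = P·diag(16, 4, 25)·P⁻¹ = [[16, 18, 9], [0, 4, 0], [0, 42, 25]].
The requested entry is 16.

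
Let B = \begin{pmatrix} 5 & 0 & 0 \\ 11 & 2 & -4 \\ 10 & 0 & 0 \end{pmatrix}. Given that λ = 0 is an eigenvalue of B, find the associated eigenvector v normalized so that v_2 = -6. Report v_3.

-3

B = [[5, 0, 0], [11, 2, -4], [10, 0, 0]].
Solving (B)v = 0 gives the eigenspace spanned by (0, -6, -3).
With v_2 = -6, v = (0, -6, -3), so v_3 = -3.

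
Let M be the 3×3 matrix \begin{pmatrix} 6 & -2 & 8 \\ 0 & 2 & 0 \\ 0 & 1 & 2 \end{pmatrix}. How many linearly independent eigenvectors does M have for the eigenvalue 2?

M − 2I = [[4, -2, 8], [0, 0, 0], [0, 1, 0]].
This matrix has rank 2, so its null space has dimension 3 − 2 = 1.

1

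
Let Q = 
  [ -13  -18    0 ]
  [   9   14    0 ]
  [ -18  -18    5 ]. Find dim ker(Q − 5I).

Q − 5I = [[-18, -18, 0], [9, 9, 0], [-18, -18, 0]].
This matrix has rank 1, so its null space has dimension 3 − 1 = 2.

2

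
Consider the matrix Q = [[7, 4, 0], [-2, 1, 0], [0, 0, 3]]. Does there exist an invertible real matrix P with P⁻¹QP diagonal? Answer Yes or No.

Yes

Characteristic polynomial: p(s) = s^3 - 11s^2 + 39s - 45 = (s - 5)(s - 3)^2.
s = 3 has algebraic multiplicity 2; rank(Q − 3I) = 1, so geometric multiplicity = 2.
Every eigenvalue has geometric = algebraic multiplicity, so Q is diagonalizable.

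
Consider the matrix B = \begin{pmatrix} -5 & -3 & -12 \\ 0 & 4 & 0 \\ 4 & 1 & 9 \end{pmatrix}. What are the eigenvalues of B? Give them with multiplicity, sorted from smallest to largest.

1, 3, 4

Characteristic polynomial: p(t) = t^3 - 8t^2 + 19t - 12 = (t - 4)(t - 3)(t - 1).
Roots (with multiplicity): 1, 3, 4.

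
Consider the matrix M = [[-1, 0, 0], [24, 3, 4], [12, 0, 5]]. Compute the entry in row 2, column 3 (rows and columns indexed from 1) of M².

32

Characteristic polynomial: s^3 - 7s^2 + 7s + 15 = (s - 5)(s - 3)(s + 1), so the eigenvalues are -1, 3, 5.
s=5: eigenvector (0, 2, 1).
s=3: eigenvector (0, 1, 0).
s=-1: eigenvector (-1, 4, 2).
P = [[0, 0, -1], [2, 1, 4], [1, 0, 2]], D = diag(5, 3, -1), P⁻¹ = [[2, 0, 1], [0, 1, -2], [-1, 0, 0]].
M² = P·diag(25, 9, 1)·P⁻¹ = [[1, 0, 0], [96, 9, 32], [48, 0, 25]].
The requested entry is 32.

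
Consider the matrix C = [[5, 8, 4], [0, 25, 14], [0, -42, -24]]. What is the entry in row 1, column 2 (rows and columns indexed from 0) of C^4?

Characteristic polynomial: r^3 - 6r^2 - 7r + 60 = (r - 5)(r - 4)(r + 3), so the eigenvalues are -3, 4, 5.
r=5: eigenvector (1, 0, 0).
r=4: eigenvector (-4, 2, -3).
r=-3: eigenvector (0, 1, -2).
P = [[1, -4, 0], [0, 2, 1], [0, -3, -2]], D = diag(5, 4, -3), P⁻¹ = [[1, 8, 4], [0, 2, 1], [0, -3, -2]].
C⁴ = P·diag(625, 256, 81)·P⁻¹ = [[625, 2952, 1476], [0, 781, 350], [0, -1050, -444]].
The requested entry is 350.

350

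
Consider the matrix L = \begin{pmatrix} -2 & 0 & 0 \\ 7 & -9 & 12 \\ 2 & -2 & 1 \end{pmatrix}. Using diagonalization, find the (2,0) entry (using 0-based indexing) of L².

Characteristic polynomial: s^3 + 10s^2 + 31s + 30 = (s + 2)(s + 3)(s + 5), so the eigenvalues are -5, -3, -2.
s=-2: eigenvector (1, 1, 0).
s=-5: eigenvector (0, 3, 1).
s=-3: eigenvector (0, 2, 1).
P = [[1, 0, 0], [1, 3, 2], [0, 1, 1]], D = diag(-2, -5, -3), P⁻¹ = [[1, 0, 0], [-1, 1, -2], [1, -1, 3]].
L² = P·diag(4, 25, 9)·P⁻¹ = [[4, 0, 0], [-53, 57, -96], [-16, 16, -23]].
The requested entry is -16.

-16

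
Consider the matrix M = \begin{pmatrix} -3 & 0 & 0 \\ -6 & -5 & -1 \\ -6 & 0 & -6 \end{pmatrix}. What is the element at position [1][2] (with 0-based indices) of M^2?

Characteristic polynomial: μ^3 + 14μ^2 + 63μ + 90 = (μ + 3)(μ + 5)(μ + 6), so the eigenvalues are -6, -5, -3.
μ=-3: eigenvector (1, -2, -2).
μ=-5: eigenvector (0, 1, 0).
μ=-6: eigenvector (0, 1, 1).
P = [[1, 0, 0], [-2, 1, 1], [-2, 0, 1]], D = diag(-3, -5, -6), P⁻¹ = [[1, 0, 0], [0, 1, -1], [2, 0, 1]].
M² = P·diag(9, 25, 36)·P⁻¹ = [[9, 0, 0], [54, 25, 11], [54, 0, 36]].
The requested entry is 11.

11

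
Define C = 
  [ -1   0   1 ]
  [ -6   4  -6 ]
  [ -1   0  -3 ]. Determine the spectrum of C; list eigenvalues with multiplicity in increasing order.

Characteristic polynomial: p(t) = t^3 - 12t - 16 = (t - 4)(t + 2)^2.
Roots (with multiplicity): -2, -2, 4.

-2, -2, 4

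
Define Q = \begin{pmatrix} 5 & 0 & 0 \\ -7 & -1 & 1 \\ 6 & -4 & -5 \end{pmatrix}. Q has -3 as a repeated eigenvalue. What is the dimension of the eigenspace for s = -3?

Q + 3I = [[8, 0, 0], [-7, 2, 1], [6, -4, -2]].
This matrix has rank 2, so its null space has dimension 3 − 2 = 1.

1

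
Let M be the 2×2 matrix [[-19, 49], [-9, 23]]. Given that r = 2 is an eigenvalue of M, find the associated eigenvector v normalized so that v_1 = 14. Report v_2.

M − 2I = [[-21, 49], [-9, 21]].
Solving (M − 2I)v = 0 gives the eigenspace spanned by (14, 6).
With v_1 = 14, v = (14, 6), so v_2 = 6.

6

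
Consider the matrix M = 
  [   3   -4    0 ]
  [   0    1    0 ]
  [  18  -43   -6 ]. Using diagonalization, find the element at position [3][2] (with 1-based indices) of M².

Characteristic polynomial: λ^3 + 2λ^2 - 21λ + 18 = (λ - 3)(λ - 1)(λ + 6), so the eigenvalues are -6, 1, 3.
λ=1: eigenvector (2, 1, -1).
λ=3: eigenvector (1, 0, 2).
λ=-6: eigenvector (0, 0, 1).
P = [[2, 1, 0], [1, 0, 0], [-1, 2, 1]], D = diag(1, 3, -6), P⁻¹ = [[0, 1, 0], [1, -2, 0], [-2, 5, 1]].
M² = P·diag(1, 9, 36)·P⁻¹ = [[9, -16, 0], [0, 1, 0], [-54, 143, 36]].
The requested entry is 143.

143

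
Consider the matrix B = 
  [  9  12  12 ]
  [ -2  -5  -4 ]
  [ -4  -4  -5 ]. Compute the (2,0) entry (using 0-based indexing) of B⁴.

Characteristic polynomial: r^3 + r^2 - 9r - 9 = (r - 3)(r + 1)(r + 3), so the eigenvalues are -3, -1, 3.
r=-3: eigenvector (1, -1, 0).
r=-1: eigenvector (0, 1, -1).
r=3: eigenvector (2, 0, -1).
P = [[1, 0, 2], [-1, 1, 0], [0, -1, -1]], D = diag(-3, -1, 3), P⁻¹ = [[-1, -2, -2], [-1, -1, -2], [1, 1, 1]].
B⁴ = P·diag(81, 1, 81)·P⁻¹ = [[81, 0, 0], [80, 161, 160], [-80, -80, -79]].
The requested entry is -80.

-80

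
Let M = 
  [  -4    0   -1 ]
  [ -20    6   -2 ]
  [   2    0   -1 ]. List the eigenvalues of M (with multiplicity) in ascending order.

Characteristic polynomial: p(r) = r^3 - r^2 - 24r - 36 = (r - 6)(r + 2)(r + 3).
Roots (with multiplicity): -3, -2, 6.

-3, -2, 6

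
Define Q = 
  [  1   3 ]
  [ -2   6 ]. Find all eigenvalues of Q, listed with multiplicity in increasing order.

Characteristic polynomial: p(t) = t^2 - 7t + 12 = (t - 4)(t - 3).
Roots (with multiplicity): 3, 4.

3, 4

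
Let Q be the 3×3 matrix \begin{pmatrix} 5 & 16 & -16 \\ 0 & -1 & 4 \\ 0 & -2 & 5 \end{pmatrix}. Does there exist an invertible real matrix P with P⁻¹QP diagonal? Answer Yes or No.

Yes

Characteristic polynomial: p(μ) = μ^3 - 9μ^2 + 23μ - 15 = (μ - 5)(μ - 3)(μ - 1).
All 3 eigenvalues are distinct, so Q is diagonalizable.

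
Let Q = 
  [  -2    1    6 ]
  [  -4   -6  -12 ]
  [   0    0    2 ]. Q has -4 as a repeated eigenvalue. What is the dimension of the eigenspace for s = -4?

1

Q + 4I = [[2, 1, 6], [-4, -2, -12], [0, 0, 6]].
This matrix has rank 2, so its null space has dimension 3 − 2 = 1.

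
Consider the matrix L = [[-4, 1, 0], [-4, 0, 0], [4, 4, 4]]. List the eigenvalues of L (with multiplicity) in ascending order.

-2, -2, 4

Characteristic polynomial: p(μ) = μ^3 - 12μ - 16 = (μ - 4)(μ + 2)^2.
Roots (with multiplicity): -2, -2, 4.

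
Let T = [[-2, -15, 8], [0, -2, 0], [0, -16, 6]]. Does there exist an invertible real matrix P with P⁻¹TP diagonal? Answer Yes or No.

Characteristic polynomial: p(s) = s^3 - 2s^2 - 20s - 24 = (s - 6)(s + 2)^2.
s = -2 has algebraic multiplicity 2; rank(T + 2I) = 2, so geometric multiplicity = 1.
Geometric multiplicity < algebraic multiplicity, so T is not diagonalizable.

No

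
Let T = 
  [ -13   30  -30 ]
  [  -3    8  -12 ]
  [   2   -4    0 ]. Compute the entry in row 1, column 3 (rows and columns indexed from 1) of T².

Characteristic polynomial: s^3 + 5s^2 - 2s - 24 = (s - 2)(s + 3)(s + 4), so the eigenvalues are -4, -3, 2.
s=-3: eigenvector (3, 3, 2).
s=2: eigenvector (2, 1, 0).
s=-4: eigenvector (0, 1, 1).
P = [[3, 2, 0], [3, 1, 1], [2, 0, 1]], D = diag(-3, 2, -4), P⁻¹ = [[1, -2, 2], [-1, 3, -3], [-2, 4, -3]].
T² = P·diag(9, 4, 16)·P⁻¹ = [[19, -30, 30], [-9, 22, -6], [-14, 28, -12]].
The requested entry is 30.

30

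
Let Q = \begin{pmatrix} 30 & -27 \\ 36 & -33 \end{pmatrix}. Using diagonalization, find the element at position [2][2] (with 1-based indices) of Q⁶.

Characteristic polynomial: t^2 + 3t - 18 = (t - 3)(t + 6), so the eigenvalues are -6, 3.
t=-6: eigenvector (3, 4).
t=3: eigenvector (1, 1).
P = [[3, 1], [4, 1]], D = diag(-6, 3), P⁻¹ = [[-1, 1], [4, -3]].
Q⁶ = P·diag(46656, 729)·P⁻¹ = [[-137052, 137781], [-183708, 184437]].
The requested entry is 184437.

184437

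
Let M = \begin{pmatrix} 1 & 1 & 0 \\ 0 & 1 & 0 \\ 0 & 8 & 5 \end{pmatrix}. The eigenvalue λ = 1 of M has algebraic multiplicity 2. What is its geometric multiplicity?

M − 1I = [[0, 1, 0], [0, 0, 0], [0, 8, 4]].
This matrix has rank 2, so its null space has dimension 3 − 2 = 1.

1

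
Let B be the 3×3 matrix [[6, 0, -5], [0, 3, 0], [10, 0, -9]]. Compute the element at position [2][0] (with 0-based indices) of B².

Characteristic polynomial: s^3 - 13s + 12 = (s - 3)(s - 1)(s + 4), so the eigenvalues are -4, 1, 3.
s=1: eigenvector (1, 0, 1).
s=3: eigenvector (0, 1, 0).
s=-4: eigenvector (1, 0, 2).
P = [[1, 0, 1], [0, 1, 0], [1, 0, 2]], D = diag(1, 3, -4), P⁻¹ = [[2, 0, -1], [0, 1, 0], [-1, 0, 1]].
B² = P·diag(1, 9, 16)·P⁻¹ = [[-14, 0, 15], [0, 9, 0], [-30, 0, 31]].
The requested entry is -30.

-30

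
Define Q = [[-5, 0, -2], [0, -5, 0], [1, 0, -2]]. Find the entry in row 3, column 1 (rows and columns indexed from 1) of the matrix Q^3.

Characteristic polynomial: λ^3 + 12λ^2 + 47λ + 60 = (λ + 3)(λ + 4)(λ + 5), so the eigenvalues are -5, -4, -3.
λ=-3: eigenvector (-1, 0, 1).
λ=-5: eigenvector (0, 1, 0).
λ=-4: eigenvector (-2, 0, 1).
P = [[-1, 0, -2], [0, 1, 0], [1, 0, 1]], D = diag(-3, -5, -4), P⁻¹ = [[1, 0, 2], [0, 1, 0], [-1, 0, -1]].
Q³ = P·diag(-27, -125, -64)·P⁻¹ = [[-101, 0, -74], [0, -125, 0], [37, 0, 10]].
The requested entry is 37.

37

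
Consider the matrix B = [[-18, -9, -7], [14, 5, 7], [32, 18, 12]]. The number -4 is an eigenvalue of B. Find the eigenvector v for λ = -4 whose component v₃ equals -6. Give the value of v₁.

3

B + 4I = [[-14, -9, -7], [14, 9, 7], [32, 18, 16]].
Solving (B + 4I)v = 0 gives the eigenspace spanned by (3, 0, -6).
With v₃ = -6, v = (3, 0, -6), so v₁ = 3.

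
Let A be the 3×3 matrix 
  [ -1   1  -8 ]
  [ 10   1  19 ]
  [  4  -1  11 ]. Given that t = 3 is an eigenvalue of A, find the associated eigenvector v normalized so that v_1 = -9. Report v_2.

A − 3I = [[-4, 1, -8], [10, -2, 19], [4, -1, 8]].
Solving (A − 3I)v = 0 gives the eigenspace spanned by (-9, 12, 6).
With v_1 = -9, v = (-9, 12, 6), so v_2 = 12.

12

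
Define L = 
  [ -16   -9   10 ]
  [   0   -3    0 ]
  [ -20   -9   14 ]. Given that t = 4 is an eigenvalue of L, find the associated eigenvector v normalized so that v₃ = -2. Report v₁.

-1

L − 4I = [[-20, -9, 10], [0, -7, 0], [-20, -9, 10]].
Solving (L − 4I)v = 0 gives the eigenspace spanned by (-1, 0, -2).
With v₃ = -2, v = (-1, 0, -2), so v₁ = -1.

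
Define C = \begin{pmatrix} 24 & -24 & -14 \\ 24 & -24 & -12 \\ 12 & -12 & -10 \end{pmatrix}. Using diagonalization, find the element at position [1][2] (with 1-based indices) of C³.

Characteristic polynomial: μ^3 + 10μ^2 + 24μ = μ(μ + 4)(μ + 6), so the eigenvalues are -6, -4, 0.
μ=-6: eigenvector (3, 2, 3).
μ=0: eigenvector (1, 1, 0).
μ=-4: eigenvector (1, 0, 2).
P = [[3, 1, 1], [2, 1, 0], [3, 0, 2]], D = diag(-6, 0, -4), P⁻¹ = [[-2, 2, 1], [4, -3, -2], [3, -3, -1]].
C³ = P·diag(-216, 0, -64)·P⁻¹ = [[1104, -1104, -584], [864, -864, -432], [912, -912, -520]].
The requested entry is -1104.

-1104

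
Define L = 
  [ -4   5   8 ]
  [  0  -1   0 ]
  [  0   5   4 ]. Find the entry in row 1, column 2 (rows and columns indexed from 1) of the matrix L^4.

255

Characteristic polynomial: s^3 + s^2 - 16s - 16 = (s - 4)(s + 1)(s + 4), so the eigenvalues are -4, -1, 4.
s=-1: eigenvector (-1, 1, -1).
s=-4: eigenvector (1, 0, 0).
s=4: eigenvector (1, 0, 1).
P = [[-1, 1, 1], [1, 0, 0], [-1, 0, 1]], D = diag(-1, -4, 4), P⁻¹ = [[0, 1, 0], [1, 0, -1], [0, 1, 1]].
L⁴ = P·diag(1, 256, 256)·P⁻¹ = [[256, 255, 0], [0, 1, 0], [0, 255, 256]].
The requested entry is 255.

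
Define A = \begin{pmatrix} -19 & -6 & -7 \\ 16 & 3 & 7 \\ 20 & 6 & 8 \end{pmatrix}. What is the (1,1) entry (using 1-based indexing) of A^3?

Characteristic polynomial: s^3 + 8s^2 + 9s - 18 = (s - 1)(s + 3)(s + 6), so the eigenvalues are -6, -3, 1.
s=1: eigenvector (1, -1, -2).
s=-3: eigenvector (-2, 3, 2).
s=-6: eigenvector (1, -1, -1).
P = [[1, -2, 1], [-1, 3, -1], [-2, 2, -1]], D = diag(1, -3, -6), P⁻¹ = [[-1, 0, -1], [1, 1, 0], [4, 2, 1]].
A³ = P·diag(1, -27, -216)·P⁻¹ = [[-811, -378, -217], [784, 351, 217], [812, 378, 218]].
The requested entry is -811.

-811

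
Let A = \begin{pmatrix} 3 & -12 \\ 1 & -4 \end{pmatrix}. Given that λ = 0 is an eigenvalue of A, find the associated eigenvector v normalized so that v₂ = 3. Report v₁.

A = [[3, -12], [1, -4]].
Solving (A)v = 0 gives the eigenspace spanned by (12, 3).
With v₂ = 3, v = (12, 3), so v₁ = 12.

12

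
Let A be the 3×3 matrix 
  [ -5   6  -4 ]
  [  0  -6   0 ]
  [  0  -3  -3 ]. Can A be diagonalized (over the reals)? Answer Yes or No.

Characteristic polynomial: p(r) = r^3 + 14r^2 + 63r + 90 = (r + 3)(r + 5)(r + 6).
All 3 eigenvalues are distinct, so A is diagonalizable.

Yes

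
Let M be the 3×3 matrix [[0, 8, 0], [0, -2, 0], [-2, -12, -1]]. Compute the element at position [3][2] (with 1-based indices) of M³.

-36

Characteristic polynomial: λ^3 + 3λ^2 + 2λ = λ(λ + 1)(λ + 2), so the eigenvalues are -2, -1, 0.
λ=0: eigenvector (1, 0, -2).
λ=-2: eigenvector (-4, 1, 4).
λ=-1: eigenvector (0, 0, 1).
P = [[1, -4, 0], [0, 1, 0], [-2, 4, 1]], D = diag(0, -2, -1), P⁻¹ = [[1, 4, 0], [0, 1, 0], [2, 4, 1]].
M³ = P·diag(0, -8, -1)·P⁻¹ = [[0, 32, 0], [0, -8, 0], [-2, -36, -1]].
The requested entry is -36.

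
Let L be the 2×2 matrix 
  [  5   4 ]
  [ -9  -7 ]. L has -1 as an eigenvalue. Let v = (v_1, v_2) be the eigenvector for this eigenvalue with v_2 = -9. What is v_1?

6

L + 1I = [[6, 4], [-9, -6]].
Solving (L + 1I)v = 0 gives the eigenspace spanned by (6, -9).
With v_2 = -9, v = (6, -9), so v_1 = 6.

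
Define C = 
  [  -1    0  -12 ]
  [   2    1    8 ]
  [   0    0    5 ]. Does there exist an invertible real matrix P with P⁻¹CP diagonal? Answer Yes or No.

Yes

Characteristic polynomial: p(λ) = λ^3 - 5λ^2 - λ + 5 = (λ - 5)(λ - 1)(λ + 1).
All 3 eigenvalues are distinct, so C is diagonalizable.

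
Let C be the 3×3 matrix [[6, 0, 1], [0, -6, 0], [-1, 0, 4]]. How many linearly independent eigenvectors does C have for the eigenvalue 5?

C − 5I = [[1, 0, 1], [0, -11, 0], [-1, 0, -1]].
This matrix has rank 2, so its null space has dimension 3 − 2 = 1.

1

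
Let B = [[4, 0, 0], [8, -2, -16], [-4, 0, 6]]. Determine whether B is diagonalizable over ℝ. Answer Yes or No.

Characteristic polynomial: p(s) = s^3 - 8s^2 + 4s + 48 = (s - 6)(s - 4)(s + 2).
All 3 eigenvalues are distinct, so B is diagonalizable.

Yes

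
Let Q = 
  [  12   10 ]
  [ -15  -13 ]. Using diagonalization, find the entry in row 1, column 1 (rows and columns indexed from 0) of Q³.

Characteristic polynomial: λ^2 + λ - 6 = (λ - 2)(λ + 3), so the eigenvalues are -3, 2.
λ=-3: eigenvector (-2, 3).
λ=2: eigenvector (-1, 1).
P = [[-2, -1], [3, 1]], D = diag(-3, 2), P⁻¹ = [[1, 1], [-3, -2]].
Q³ = P·diag(-27, 8)·P⁻¹ = [[78, 70], [-105, -97]].
The requested entry is -97.

-97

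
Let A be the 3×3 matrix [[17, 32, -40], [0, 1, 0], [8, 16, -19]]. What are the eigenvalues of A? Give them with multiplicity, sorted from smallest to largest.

-3, 1, 1

Characteristic polynomial: p(s) = s^3 + s^2 - 5s + 3 = (s - 1)^2(s + 3).
Roots (with multiplicity): -3, 1, 1.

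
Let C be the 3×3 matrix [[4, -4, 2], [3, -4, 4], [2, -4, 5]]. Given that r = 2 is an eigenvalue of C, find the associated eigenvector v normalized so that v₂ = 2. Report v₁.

4

C − 2I = [[2, -4, 2], [3, -6, 4], [2, -4, 3]].
Solving (C − 2I)v = 0 gives the eigenspace spanned by (4, 2, 0).
With v₂ = 2, v = (4, 2, 0), so v₁ = 4.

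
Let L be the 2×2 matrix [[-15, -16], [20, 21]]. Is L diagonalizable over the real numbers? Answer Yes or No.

Characteristic polynomial: p(r) = r^2 - 6r + 5 = (r - 5)(r - 1).
All 2 eigenvalues are distinct, so L is diagonalizable.

Yes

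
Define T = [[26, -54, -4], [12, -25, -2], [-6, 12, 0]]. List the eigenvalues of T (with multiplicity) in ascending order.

-1, 0, 2

Characteristic polynomial: p(λ) = λ^3 - λ^2 - 2λ = λ(λ - 2)(λ + 1).
Roots (with multiplicity): -1, 0, 2.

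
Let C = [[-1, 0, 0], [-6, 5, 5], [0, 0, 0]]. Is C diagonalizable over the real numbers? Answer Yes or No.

Yes

Characteristic polynomial: p(s) = s^3 - 4s^2 - 5s = s(s - 5)(s + 1).
All 3 eigenvalues are distinct, so C is diagonalizable.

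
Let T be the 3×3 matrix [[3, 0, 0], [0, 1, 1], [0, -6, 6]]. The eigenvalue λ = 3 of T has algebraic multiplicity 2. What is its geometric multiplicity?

2

T − 3I = [[0, 0, 0], [0, -2, 1], [0, -6, 3]].
This matrix has rank 1, so its null space has dimension 3 − 1 = 2.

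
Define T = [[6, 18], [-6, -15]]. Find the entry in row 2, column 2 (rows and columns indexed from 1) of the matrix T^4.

4941

Characteristic polynomial: r^2 + 9r + 18 = (r + 3)(r + 6), so the eigenvalues are -6, -3.
r=-6: eigenvector (-3, 2).
r=-3: eigenvector (-2, 1).
P = [[-3, -2], [2, 1]], D = diag(-6, -3), P⁻¹ = [[1, 2], [-2, -3]].
T⁴ = P·diag(1296, 81)·P⁻¹ = [[-3564, -7290], [2430, 4941]].
The requested entry is 4941.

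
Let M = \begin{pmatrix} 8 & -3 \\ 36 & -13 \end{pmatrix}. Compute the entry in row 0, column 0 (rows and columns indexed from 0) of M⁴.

Characteristic polynomial: μ^2 + 5μ + 4 = (μ + 1)(μ + 4), so the eigenvalues are -4, -1.
μ=-4: eigenvector (1, 4).
μ=-1: eigenvector (1, 3).
P = [[1, 1], [4, 3]], D = diag(-4, -1), P⁻¹ = [[-3, 1], [4, -1]].
M⁴ = P·diag(256, 1)·P⁻¹ = [[-764, 255], [-3060, 1021]].
The requested entry is -764.

-764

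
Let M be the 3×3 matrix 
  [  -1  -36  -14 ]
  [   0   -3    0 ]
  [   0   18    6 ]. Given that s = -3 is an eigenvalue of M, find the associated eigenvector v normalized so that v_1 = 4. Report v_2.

1

M + 3I = [[2, -36, -14], [0, 0, 0], [0, 18, 9]].
Solving (M + 3I)v = 0 gives the eigenspace spanned by (4, 1, -2).
With v_1 = 4, v = (4, 1, -2), so v_2 = 1.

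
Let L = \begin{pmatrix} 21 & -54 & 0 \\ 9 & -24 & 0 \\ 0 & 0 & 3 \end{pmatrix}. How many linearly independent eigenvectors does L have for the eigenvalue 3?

2

L − 3I = [[18, -54, 0], [9, -27, 0], [0, 0, 0]].
This matrix has rank 1, so its null space has dimension 3 − 1 = 2.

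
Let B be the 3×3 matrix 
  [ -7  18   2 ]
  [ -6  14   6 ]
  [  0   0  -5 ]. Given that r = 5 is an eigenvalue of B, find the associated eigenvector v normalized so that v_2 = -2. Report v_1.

-3

B − 5I = [[-12, 18, 2], [-6, 9, 6], [0, 0, -10]].
Solving (B − 5I)v = 0 gives the eigenspace spanned by (-3, -2, 0).
With v_2 = -2, v = (-3, -2, 0), so v_1 = -3.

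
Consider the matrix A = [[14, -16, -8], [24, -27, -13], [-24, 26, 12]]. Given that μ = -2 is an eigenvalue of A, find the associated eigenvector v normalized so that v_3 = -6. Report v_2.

A + 2I = [[16, -16, -8], [24, -25, -13], [-24, 26, 14]].
Solving (A + 2I)v = 0 gives the eigenspace spanned by (3, 6, -6).
With v_3 = -6, v = (3, 6, -6), so v_2 = 6.

6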